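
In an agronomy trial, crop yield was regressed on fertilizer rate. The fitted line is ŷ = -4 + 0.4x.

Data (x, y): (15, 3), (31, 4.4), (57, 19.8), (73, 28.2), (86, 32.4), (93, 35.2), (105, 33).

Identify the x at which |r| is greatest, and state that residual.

x=15: ŷ = -4 + 0.4·15 = 2; r = 3 − 2 = 1
x=31: ŷ = -4 + 0.4·31 = 8.4; r = 4.4 − 8.4 = -4
x=57: ŷ = -4 + 0.4·57 = 18.8; r = 19.8 − 18.8 = 1
x=73: ŷ = -4 + 0.4·73 = 25.2; r = 28.2 − 25.2 = 3
x=86: ŷ = -4 + 0.4·86 = 30.4; r = 32.4 − 30.4 = 2
x=93: ŷ = -4 + 0.4·93 = 33.2; r = 35.2 − 33.2 = 2
x=105: ŷ = -4 + 0.4·105 = 38; r = 33 − 38 = -5
Largest |r| is 5 at x = 105, residual -5.

x = 105, r = -5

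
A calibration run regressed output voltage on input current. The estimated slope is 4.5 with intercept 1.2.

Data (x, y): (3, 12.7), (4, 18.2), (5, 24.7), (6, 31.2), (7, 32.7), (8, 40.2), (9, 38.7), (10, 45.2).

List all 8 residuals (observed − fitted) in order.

x=3: ŷ = 1.2 + 4.5·3 = 14.7; e = 12.7 − 14.7 = -2
x=4: ŷ = 1.2 + 4.5·4 = 19.2; e = 18.2 − 19.2 = -1
x=5: ŷ = 1.2 + 4.5·5 = 23.7; e = 24.7 − 23.7 = 1
x=6: ŷ = 1.2 + 4.5·6 = 28.2; e = 31.2 − 28.2 = 3
x=7: ŷ = 1.2 + 4.5·7 = 32.7; e = 32.7 − 32.7 = 0
x=8: ŷ = 1.2 + 4.5·8 = 37.2; e = 40.2 − 37.2 = 3
x=9: ŷ = 1.2 + 4.5·9 = 41.7; e = 38.7 − 41.7 = -3
x=10: ŷ = 1.2 + 4.5·10 = 46.2; e = 45.2 − 46.2 = -1

-2, -1, 1, 3, 0, 3, -3, -1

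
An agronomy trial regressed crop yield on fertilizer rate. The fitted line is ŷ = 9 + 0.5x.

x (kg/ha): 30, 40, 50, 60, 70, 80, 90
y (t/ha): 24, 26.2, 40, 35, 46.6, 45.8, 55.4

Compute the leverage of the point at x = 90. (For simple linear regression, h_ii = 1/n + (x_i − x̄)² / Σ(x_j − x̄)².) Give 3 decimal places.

h = 0.464

x̄ = (30 + 40 + 50 + 60 + 70 + 80 + 90)/7 = 60
Σ(x − x̄)² = 900 + 400 + 100 + 0 + 100 + 400 + 900 = 2800
h = 1/7 + (30)²/2800 = 0.142857 + 0.321429 = 0.464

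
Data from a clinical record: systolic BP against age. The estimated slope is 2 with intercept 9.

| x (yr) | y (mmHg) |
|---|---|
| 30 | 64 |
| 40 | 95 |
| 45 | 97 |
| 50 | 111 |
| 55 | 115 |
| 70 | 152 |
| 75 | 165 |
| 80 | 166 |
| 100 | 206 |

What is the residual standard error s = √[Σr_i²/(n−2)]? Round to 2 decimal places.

x=30: ŷ = 9 + 2·30 = 69; r = 64 − 69 = -5
x=40: ŷ = 9 + 2·40 = 89; r = 95 − 89 = 6
x=45: ŷ = 9 + 2·45 = 99; r = 97 − 99 = -2
x=50: ŷ = 9 + 2·50 = 109; r = 111 − 109 = 2
x=55: ŷ = 9 + 2·55 = 119; r = 115 − 119 = -4
x=70: ŷ = 9 + 2·70 = 149; r = 152 − 149 = 3
x=75: ŷ = 9 + 2·75 = 159; r = 165 − 159 = 6
x=80: ŷ = 9 + 2·80 = 169; r = 166 − 169 = -3
x=100: ŷ = 9 + 2·100 = 209; r = 206 − 209 = -3
SSE = 25 + 36 + 4 + 4 + 16 + 9 + 36 + 9 + 9 = 148
s = √(148/7) = √21.1429 ≈ 4.60

s = 4.60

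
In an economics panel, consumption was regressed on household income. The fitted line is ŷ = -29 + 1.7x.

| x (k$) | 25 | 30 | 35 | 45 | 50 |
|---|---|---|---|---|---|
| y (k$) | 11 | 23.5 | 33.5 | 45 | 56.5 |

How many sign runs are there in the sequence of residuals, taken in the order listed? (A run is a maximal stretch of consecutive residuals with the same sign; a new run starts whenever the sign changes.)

4 runs

x=25: ŷ = -29 + 1.7·25 = 13.5; e = 11 − 13.5 = -2.5
x=30: ŷ = -29 + 1.7·30 = 22; e = 23.5 − 22 = 1.5
x=35: ŷ = -29 + 1.7·35 = 30.5; e = 33.5 − 30.5 = 3
x=45: ŷ = -29 + 1.7·45 = 47.5; e = 45 − 47.5 = -2.5
x=50: ŷ = -29 + 1.7·50 = 56; e = 56.5 − 56 = 0.5
Signs: − + + − +
Runs: −×1, +×2, −×1, +×1 → 4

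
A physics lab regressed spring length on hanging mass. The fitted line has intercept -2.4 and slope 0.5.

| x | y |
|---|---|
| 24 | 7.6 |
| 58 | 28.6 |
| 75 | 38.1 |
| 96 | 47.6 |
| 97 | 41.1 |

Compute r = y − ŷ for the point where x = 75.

r = 3

ŷ = -2.4 + 0.5·75 = 35.1
r = 38.1 − 35.1 = 3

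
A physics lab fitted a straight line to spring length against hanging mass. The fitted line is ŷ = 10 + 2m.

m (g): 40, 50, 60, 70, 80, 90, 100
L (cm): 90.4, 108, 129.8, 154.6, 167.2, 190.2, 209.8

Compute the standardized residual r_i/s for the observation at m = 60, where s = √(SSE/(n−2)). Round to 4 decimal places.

-0.0775

m=40: ŷ = 10 + 2·40 = 90; r = 90.4 − 90 = 0.4
m=50: ŷ = 10 + 2·50 = 110; r = 108 − 110 = -2
m=60: ŷ = 10 + 2·60 = 130; r = 129.8 − 130 = -0.2
m=70: ŷ = 10 + 2·70 = 150; r = 154.6 − 150 = 4.6
m=80: ŷ = 10 + 2·80 = 170; r = 167.2 − 170 = -2.8
m=90: ŷ = 10 + 2·90 = 190; r = 190.2 − 190 = 0.2
m=100: ŷ = 10 + 2·100 = 210; r = 209.8 − 210 = -0.2
SSE = 0.16 + 4 + 0.04 + 21.16 + 7.84 + 0.04 + 0.04 = 33.28
s = √(33.28/5) = 2.57992
r/s = -0.2 / 2.57992 = -0.0775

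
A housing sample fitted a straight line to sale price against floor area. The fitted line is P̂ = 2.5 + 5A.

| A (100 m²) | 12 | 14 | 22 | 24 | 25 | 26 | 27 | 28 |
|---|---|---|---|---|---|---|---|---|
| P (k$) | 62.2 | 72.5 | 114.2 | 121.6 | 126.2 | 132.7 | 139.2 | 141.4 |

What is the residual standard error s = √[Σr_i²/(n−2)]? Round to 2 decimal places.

A=12: P̂ = 2.5 + 5·12 = 62.5; r = 62.2 − 62.5 = -0.3
A=14: P̂ = 2.5 + 5·14 = 72.5; r = 72.5 − 72.5 = 0
A=22: P̂ = 2.5 + 5·22 = 112.5; r = 114.2 − 112.5 = 1.7
A=24: P̂ = 2.5 + 5·24 = 122.5; r = 121.6 − 122.5 = -0.9
A=25: P̂ = 2.5 + 5·25 = 127.5; r = 126.2 − 127.5 = -1.3
A=26: P̂ = 2.5 + 5·26 = 132.5; r = 132.7 − 132.5 = 0.2
A=27: P̂ = 2.5 + 5·27 = 137.5; r = 139.2 − 137.5 = 1.7
A=28: P̂ = 2.5 + 5·28 = 142.5; r = 141.4 − 142.5 = -1.1
SSE = 0.09 + 0 + 2.89 + 0.81 + 1.69 + 0.04 + 2.89 + 1.21 = 9.62
s = √(9.62/6) = √1.60333 ≈ 1.27

s = 1.27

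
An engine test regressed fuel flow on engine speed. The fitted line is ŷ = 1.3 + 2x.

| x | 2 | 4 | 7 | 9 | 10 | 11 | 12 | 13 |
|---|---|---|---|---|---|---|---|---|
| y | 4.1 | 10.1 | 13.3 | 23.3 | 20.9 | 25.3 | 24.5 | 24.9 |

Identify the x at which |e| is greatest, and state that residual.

x = 9, e = 4

x=2: ŷ = 1.3 + 2·2 = 5.3; e = 4.1 − 5.3 = -1.2
x=4: ŷ = 1.3 + 2·4 = 9.3; e = 10.1 − 9.3 = 0.8
x=7: ŷ = 1.3 + 2·7 = 15.3; e = 13.3 − 15.3 = -2
x=9: ŷ = 1.3 + 2·9 = 19.3; e = 23.3 − 19.3 = 4
x=10: ŷ = 1.3 + 2·10 = 21.3; e = 20.9 − 21.3 = -0.4
x=11: ŷ = 1.3 + 2·11 = 23.3; e = 25.3 − 23.3 = 2
x=12: ŷ = 1.3 + 2·12 = 25.3; e = 24.5 − 25.3 = -0.8
x=13: ŷ = 1.3 + 2·13 = 27.3; e = 24.9 − 27.3 = -2.4
Largest |e| is 4 at x = 9, residual 4.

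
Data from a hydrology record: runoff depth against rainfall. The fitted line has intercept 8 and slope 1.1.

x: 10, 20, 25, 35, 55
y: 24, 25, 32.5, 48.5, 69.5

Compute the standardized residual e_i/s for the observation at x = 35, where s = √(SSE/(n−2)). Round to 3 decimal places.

0.433

x=10: ŷ = 8 + 1.1·10 = 19; e = 24 − 19 = 5
x=20: ŷ = 8 + 1.1·20 = 30; e = 25 − 30 = -5
x=25: ŷ = 8 + 1.1·25 = 35.5; e = 32.5 − 35.5 = -3
x=35: ŷ = 8 + 1.1·35 = 46.5; e = 48.5 − 46.5 = 2
x=55: ŷ = 8 + 1.1·55 = 68.5; e = 69.5 − 68.5 = 1
SSE = 25 + 25 + 9 + 4 + 1 = 64
s = √(64/3) = 4.6188
e/s = 2 / 4.6188 = 0.433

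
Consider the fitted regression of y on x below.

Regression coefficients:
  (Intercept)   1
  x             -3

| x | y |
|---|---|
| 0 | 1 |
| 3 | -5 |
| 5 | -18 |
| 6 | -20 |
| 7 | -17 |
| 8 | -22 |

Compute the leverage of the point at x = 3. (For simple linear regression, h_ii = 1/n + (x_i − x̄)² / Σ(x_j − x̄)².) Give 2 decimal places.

h = 0.25

x̄ = (0 + 3 + 5 + 6 + 7 + 8)/6 = 4.83333
Σ(x − x̄)² = 23.3611 + 3.36111 + 0.0277778 + 1.36111 + 4.69444 + 10.0278 = 42.8333
h = 1/6 + (-1.83333)²/42.8333 = 0.166667 + 0.0784695 = 0.25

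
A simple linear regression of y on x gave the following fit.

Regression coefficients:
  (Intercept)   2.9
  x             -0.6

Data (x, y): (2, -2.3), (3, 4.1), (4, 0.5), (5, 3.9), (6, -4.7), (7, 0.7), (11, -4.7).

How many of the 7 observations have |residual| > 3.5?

x=2: ŷ = 2.9 − 0.6·2 = 1.7; r = -2.3 − 1.7 = -4
x=3: ŷ = 2.9 − 0.6·3 = 1.1; r = 4.1 − 1.1 = 3
x=4: ŷ = 2.9 − 0.6·4 = 0.5; r = 0.5 − 0.5 = 0
x=5: ŷ = 2.9 − 0.6·5 = -0.1; r = 3.9 − (-0.1) = 4
x=6: ŷ = 2.9 − 0.6·6 = -0.7; r = -4.7 − (-0.7) = -4
x=7: ŷ = 2.9 − 0.6·7 = -1.3; r = 0.7 − (-1.3) = 2
x=11: ŷ = 2.9 − 0.6·11 = -3.7; r = -4.7 − (-3.7) = -1
|r| > 3.5: x=2 (|r|=4), x=5 (|r|=4), x=6 (|r|=4) → 3

3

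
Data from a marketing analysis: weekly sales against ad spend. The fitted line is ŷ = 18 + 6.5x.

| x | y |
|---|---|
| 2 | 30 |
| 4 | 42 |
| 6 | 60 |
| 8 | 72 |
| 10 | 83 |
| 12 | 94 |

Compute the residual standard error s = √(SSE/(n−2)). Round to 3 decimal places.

s = 2.345

x=2: ŷ = 18 + 6.5·2 = 31; r = 30 − 31 = -1
x=4: ŷ = 18 + 6.5·4 = 44; r = 42 − 44 = -2
x=6: ŷ = 18 + 6.5·6 = 57; r = 60 − 57 = 3
x=8: ŷ = 18 + 6.5·8 = 70; r = 72 − 70 = 2
x=10: ŷ = 18 + 6.5·10 = 83; r = 83 − 83 = 0
x=12: ŷ = 18 + 6.5·12 = 96; r = 94 − 96 = -2
SSE = 1 + 4 + 9 + 4 + 0 + 4 = 22
s = √(22/4) = √5.5 ≈ 2.345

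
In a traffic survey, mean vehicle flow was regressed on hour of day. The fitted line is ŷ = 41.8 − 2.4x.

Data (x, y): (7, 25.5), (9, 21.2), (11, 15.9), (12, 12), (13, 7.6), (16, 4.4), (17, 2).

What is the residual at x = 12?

r = -1

ŷ = 41.8 − 2.4·12 = 13
r = 12 − 13 = -1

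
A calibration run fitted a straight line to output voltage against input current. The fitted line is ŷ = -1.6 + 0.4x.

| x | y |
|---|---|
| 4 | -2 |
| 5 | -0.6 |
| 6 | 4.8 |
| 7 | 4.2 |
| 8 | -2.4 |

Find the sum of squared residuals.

SSE = 46

x=4: ŷ = -1.6 + 0.4·4 = 0; r = -2 − 0 = -2
x=5: ŷ = -1.6 + 0.4·5 = 0.4; r = -0.6 − 0.4 = -1
x=6: ŷ = -1.6 + 0.4·6 = 0.8; r = 4.8 − 0.8 = 4
x=7: ŷ = -1.6 + 0.4·7 = 1.2; r = 4.2 − 1.2 = 3
x=8: ŷ = -1.6 + 0.4·8 = 1.6; r = -2.4 − 1.6 = -4
SSE = 4 + 1 + 16 + 9 + 16 = 46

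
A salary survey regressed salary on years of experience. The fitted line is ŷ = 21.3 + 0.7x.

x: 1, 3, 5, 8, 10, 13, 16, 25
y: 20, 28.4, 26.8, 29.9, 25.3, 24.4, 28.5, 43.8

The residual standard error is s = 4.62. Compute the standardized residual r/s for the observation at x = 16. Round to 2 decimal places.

-0.87

ŷ = 21.3 + 0.7·16 = 32.5
r = 28.5 − 32.5 = -4
r/s = -4 / 4.62 = -0.87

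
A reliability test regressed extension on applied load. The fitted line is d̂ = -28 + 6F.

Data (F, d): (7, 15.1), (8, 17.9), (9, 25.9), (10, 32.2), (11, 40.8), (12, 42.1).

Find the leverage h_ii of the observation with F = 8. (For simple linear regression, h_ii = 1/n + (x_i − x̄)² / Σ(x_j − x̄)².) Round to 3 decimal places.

F̄ = (7 + 8 + 9 + 10 + 11 + 12)/6 = 9.5
Σ(F − F̄)² = 6.25 + 2.25 + 0.25 + 0.25 + 2.25 + 6.25 = 17.5
h = 1/6 + (-1.5)²/17.5 = 0.166667 + 0.128571 = 0.295

h = 0.295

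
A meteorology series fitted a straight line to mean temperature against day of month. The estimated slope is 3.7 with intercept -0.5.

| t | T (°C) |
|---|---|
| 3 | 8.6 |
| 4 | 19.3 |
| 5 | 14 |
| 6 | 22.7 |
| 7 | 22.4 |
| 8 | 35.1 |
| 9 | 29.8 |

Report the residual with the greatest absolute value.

t=3: T̂ = -0.5 + 3.7·3 = 10.6; r = 8.6 − 10.6 = -2
t=4: T̂ = -0.5 + 3.7·4 = 14.3; r = 19.3 − 14.3 = 5
t=5: T̂ = -0.5 + 3.7·5 = 18; r = 14 − 18 = -4
t=6: T̂ = -0.5 + 3.7·6 = 21.7; r = 22.7 − 21.7 = 1
t=7: T̂ = -0.5 + 3.7·7 = 25.4; r = 22.4 − 25.4 = -3
t=8: T̂ = -0.5 + 3.7·8 = 29.1; r = 35.1 − 29.1 = 6
t=9: T̂ = -0.5 + 3.7·9 = 32.8; r = 29.8 − 32.8 = -3
Largest |r| is 6 at t = 8, residual 6.

r = 6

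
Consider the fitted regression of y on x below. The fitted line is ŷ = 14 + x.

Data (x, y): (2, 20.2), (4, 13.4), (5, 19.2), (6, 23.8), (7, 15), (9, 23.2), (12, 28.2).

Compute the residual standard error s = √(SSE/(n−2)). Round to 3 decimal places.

s = 4.340

x=2: ŷ = 14 + 2 = 16; r = 20.2 − 16 = 4.2
x=4: ŷ = 14 + 4 = 18; r = 13.4 − 18 = -4.6
x=5: ŷ = 14 + 5 = 19; r = 19.2 − 19 = 0.2
x=6: ŷ = 14 + 6 = 20; r = 23.8 − 20 = 3.8
x=7: ŷ = 14 + 7 = 21; r = 15 − 21 = -6
x=9: ŷ = 14 + 9 = 23; r = 23.2 − 23 = 0.2
x=12: ŷ = 14 + 12 = 26; r = 28.2 − 26 = 2.2
SSE = 17.64 + 21.16 + 0.04 + 14.44 + 36 + 0.04 + 4.84 = 94.16
s = √(94.16/5) = √18.832 ≈ 4.340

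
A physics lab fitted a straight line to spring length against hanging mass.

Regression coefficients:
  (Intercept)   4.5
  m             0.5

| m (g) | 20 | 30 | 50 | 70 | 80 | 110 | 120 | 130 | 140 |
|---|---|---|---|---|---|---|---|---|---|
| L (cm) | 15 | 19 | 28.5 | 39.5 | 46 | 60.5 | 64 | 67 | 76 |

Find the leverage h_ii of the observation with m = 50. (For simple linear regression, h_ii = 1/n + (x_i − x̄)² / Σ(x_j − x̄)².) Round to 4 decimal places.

m̄ = (20 + 30 + 50 + 70 + 80 + 110 + 120 + 130 + 140)/9 = 83.3333
Σ(m − m̄)² = 4011.11 + 2844.44 + 1111.11 + 177.778 + 11.1111 + 711.111 + 1344.44 + 2177.78 + 3211.11 = 15600
h = 1/9 + (-33.3333)²/15600 = 0.111111 + 0.0712251 = 0.1823

h = 0.1823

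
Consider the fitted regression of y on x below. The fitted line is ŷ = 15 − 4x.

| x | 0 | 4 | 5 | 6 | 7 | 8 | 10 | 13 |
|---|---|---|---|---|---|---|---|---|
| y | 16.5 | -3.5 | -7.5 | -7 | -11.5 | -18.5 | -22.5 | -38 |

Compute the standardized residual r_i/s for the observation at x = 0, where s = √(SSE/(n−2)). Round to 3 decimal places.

0.665

x=0: ŷ = 15 − 4·0 = 15; r = 16.5 − 15 = 1.5
x=4: ŷ = 15 − 4·4 = -1; r = -3.5 − (-1) = -2.5
x=5: ŷ = 15 − 4·5 = -5; r = -7.5 − (-5) = -2.5
x=6: ŷ = 15 − 4·6 = -9; r = -7 − (-9) = 2
x=7: ŷ = 15 − 4·7 = -13; r = -11.5 − (-13) = 1.5
x=8: ŷ = 15 − 4·8 = -17; r = -18.5 − (-17) = -1.5
x=10: ŷ = 15 − 4·10 = -25; r = -22.5 − (-25) = 2.5
x=13: ŷ = 15 − 4·13 = -37; r = -38 − (-37) = -1
SSE = 2.25 + 6.25 + 6.25 + 4 + 2.25 + 2.25 + 6.25 + 1 = 30.5
s = √(30.5/6) = 2.25462
r/s = 1.5 / 2.25462 = 0.665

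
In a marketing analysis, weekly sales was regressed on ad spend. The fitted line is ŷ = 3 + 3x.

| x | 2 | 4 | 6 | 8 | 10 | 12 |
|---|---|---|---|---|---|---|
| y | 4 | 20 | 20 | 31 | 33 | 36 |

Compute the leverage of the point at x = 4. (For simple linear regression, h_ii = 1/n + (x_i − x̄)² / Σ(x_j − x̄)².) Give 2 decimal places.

h = 0.30

x̄ = (2 + 4 + 6 + 8 + 10 + 12)/6 = 7
Σ(x − x̄)² = 25 + 9 + 1 + 1 + 9 + 25 = 70
h = 1/6 + (-3)²/70 = 0.166667 + 0.128571 = 0.30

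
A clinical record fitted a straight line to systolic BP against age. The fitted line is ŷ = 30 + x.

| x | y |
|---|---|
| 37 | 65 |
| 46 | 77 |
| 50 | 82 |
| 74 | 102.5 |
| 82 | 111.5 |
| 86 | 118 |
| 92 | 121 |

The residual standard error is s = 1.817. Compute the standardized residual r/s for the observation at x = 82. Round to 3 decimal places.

-0.275

ŷ = 30 + 82 = 112
r = 111.5 − 112 = -0.5
r/s = -0.5 / 1.817 = -0.275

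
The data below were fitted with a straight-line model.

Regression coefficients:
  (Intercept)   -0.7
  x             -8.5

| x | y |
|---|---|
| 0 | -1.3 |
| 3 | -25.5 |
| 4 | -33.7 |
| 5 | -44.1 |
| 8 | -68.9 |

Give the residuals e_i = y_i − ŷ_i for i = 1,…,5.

-0.6, 0.7, 1, -0.9, -0.2

x=0: ŷ = -0.7 − 8.5·0 = -0.7; e = -1.3 − (-0.7) = -0.6
x=3: ŷ = -0.7 − 8.5·3 = -26.2; e = -25.5 − (-26.2) = 0.7
x=4: ŷ = -0.7 − 8.5·4 = -34.7; e = -33.7 − (-34.7) = 1
x=5: ŷ = -0.7 − 8.5·5 = -43.2; e = -44.1 − (-43.2) = -0.9
x=8: ŷ = -0.7 − 8.5·8 = -68.7; e = -68.9 − (-68.7) = -0.2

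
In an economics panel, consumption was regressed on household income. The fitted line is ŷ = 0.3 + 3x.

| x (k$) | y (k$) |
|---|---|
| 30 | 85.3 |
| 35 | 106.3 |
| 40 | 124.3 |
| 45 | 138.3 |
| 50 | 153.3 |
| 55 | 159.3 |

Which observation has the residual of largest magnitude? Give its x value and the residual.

x = 55, e = -6

x=30: ŷ = 0.3 + 3·30 = 90.3; e = 85.3 − 90.3 = -5
x=35: ŷ = 0.3 + 3·35 = 105.3; e = 106.3 − 105.3 = 1
x=40: ŷ = 0.3 + 3·40 = 120.3; e = 124.3 − 120.3 = 4
x=45: ŷ = 0.3 + 3·45 = 135.3; e = 138.3 − 135.3 = 3
x=50: ŷ = 0.3 + 3·50 = 150.3; e = 153.3 − 150.3 = 3
x=55: ŷ = 0.3 + 3·55 = 165.3; e = 159.3 − 165.3 = -6
Largest |e| is 6 at x = 55, residual -6.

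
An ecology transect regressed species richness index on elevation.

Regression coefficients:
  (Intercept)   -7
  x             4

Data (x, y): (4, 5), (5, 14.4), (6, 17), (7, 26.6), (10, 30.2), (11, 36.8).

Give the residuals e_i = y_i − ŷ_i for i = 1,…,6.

x=4: ŷ = -7 + 4·4 = 9; e = 5 − 9 = -4
x=5: ŷ = -7 + 4·5 = 13; e = 14.4 − 13 = 1.4
x=6: ŷ = -7 + 4·6 = 17; e = 17 − 17 = 0
x=7: ŷ = -7 + 4·7 = 21; e = 26.6 − 21 = 5.6
x=10: ŷ = -7 + 4·10 = 33; e = 30.2 − 33 = -2.8
x=11: ŷ = -7 + 4·11 = 37; e = 36.8 − 37 = -0.2

-4, 1.4, 0, 5.6, -2.8, -0.2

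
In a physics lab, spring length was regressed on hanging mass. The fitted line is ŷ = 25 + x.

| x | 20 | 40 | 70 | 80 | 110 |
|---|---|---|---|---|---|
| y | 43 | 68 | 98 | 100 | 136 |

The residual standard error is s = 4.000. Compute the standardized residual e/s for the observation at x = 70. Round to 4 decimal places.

0.7500

ŷ = 25 + 70 = 95
e = 98 − 95 = 3
e/s = 3 / 4.000 = 0.7500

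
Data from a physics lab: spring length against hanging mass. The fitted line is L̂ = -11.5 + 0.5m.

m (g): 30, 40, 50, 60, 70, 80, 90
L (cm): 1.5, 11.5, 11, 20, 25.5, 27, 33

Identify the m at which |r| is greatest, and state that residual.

m=30: L̂ = -11.5 + 0.5·30 = 3.5; r = 1.5 − 3.5 = -2
m=40: L̂ = -11.5 + 0.5·40 = 8.5; r = 11.5 − 8.5 = 3
m=50: L̂ = -11.5 + 0.5·50 = 13.5; r = 11 − 13.5 = -2.5
m=60: L̂ = -11.5 + 0.5·60 = 18.5; r = 20 − 18.5 = 1.5
m=70: L̂ = -11.5 + 0.5·70 = 23.5; r = 25.5 − 23.5 = 2
m=80: L̂ = -11.5 + 0.5·80 = 28.5; r = 27 − 28.5 = -1.5
m=90: L̂ = -11.5 + 0.5·90 = 33.5; r = 33 − 33.5 = -0.5
Largest |r| is 3 at m = 40, residual 3.

m = 40, r = 3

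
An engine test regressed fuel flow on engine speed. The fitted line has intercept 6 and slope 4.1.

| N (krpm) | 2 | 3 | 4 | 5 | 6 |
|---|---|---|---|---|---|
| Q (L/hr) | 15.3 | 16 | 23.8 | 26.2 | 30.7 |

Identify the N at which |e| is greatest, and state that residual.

N=2: ŷ = 6 + 4.1·2 = 14.2; e = 15.3 − 14.2 = 1.1
N=3: ŷ = 6 + 4.1·3 = 18.3; e = 16 − 18.3 = -2.3
N=4: ŷ = 6 + 4.1·4 = 22.4; e = 23.8 − 22.4 = 1.4
N=5: ŷ = 6 + 4.1·5 = 26.5; e = 26.2 − 26.5 = -0.3
N=6: ŷ = 6 + 4.1·6 = 30.6; e = 30.7 − 30.6 = 0.1
Largest |e| is 2.3 at N = 3, residual -2.3.

N = 3, e = -2.3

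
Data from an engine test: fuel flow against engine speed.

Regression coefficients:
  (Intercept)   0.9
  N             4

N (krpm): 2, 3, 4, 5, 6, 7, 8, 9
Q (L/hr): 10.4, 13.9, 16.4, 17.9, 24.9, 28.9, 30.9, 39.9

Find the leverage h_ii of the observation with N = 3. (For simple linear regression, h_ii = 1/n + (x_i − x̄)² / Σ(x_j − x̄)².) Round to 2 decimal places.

h = 0.27

N̄ = (2 + 3 + 4 + 5 + 6 + 7 + 8 + 9)/8 = 5.5
Σ(N − N̄)² = 12.25 + 6.25 + 2.25 + 0.25 + 0.25 + 2.25 + 6.25 + 12.25 = 42
h = 1/8 + (-2.5)²/42 = 0.125 + 0.14881 = 0.27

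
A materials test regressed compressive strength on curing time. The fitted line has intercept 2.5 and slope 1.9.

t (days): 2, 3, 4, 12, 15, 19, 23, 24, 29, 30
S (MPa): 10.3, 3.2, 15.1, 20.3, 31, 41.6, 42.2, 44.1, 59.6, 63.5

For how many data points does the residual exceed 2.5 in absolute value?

8

t=2: Ŝ = 2.5 + 1.9·2 = 6.3; r = 10.3 − 6.3 = 4
t=3: Ŝ = 2.5 + 1.9·3 = 8.2; r = 3.2 − 8.2 = -5
t=4: Ŝ = 2.5 + 1.9·4 = 10.1; r = 15.1 − 10.1 = 5
t=12: Ŝ = 2.5 + 1.9·12 = 25.3; r = 20.3 − 25.3 = -5
t=15: Ŝ = 2.5 + 1.9·15 = 31; r = 31 − 31 = 0
t=19: Ŝ = 2.5 + 1.9·19 = 38.6; r = 41.6 − 38.6 = 3
t=23: Ŝ = 2.5 + 1.9·23 = 46.2; r = 42.2 − 46.2 = -4
t=24: Ŝ = 2.5 + 1.9·24 = 48.1; r = 44.1 − 48.1 = -4
t=29: Ŝ = 2.5 + 1.9·29 = 57.6; r = 59.6 − 57.6 = 2
t=30: Ŝ = 2.5 + 1.9·30 = 59.5; r = 63.5 − 59.5 = 4
|r| > 2.5: t=2 (|r|=4), t=3 (|r|=5), t=4 (|r|=5), t=12 (|r|=5), t=19 (|r|=3), t=23 (|r|=4), t=24 (|r|=4), t=30 (|r|=4) → 8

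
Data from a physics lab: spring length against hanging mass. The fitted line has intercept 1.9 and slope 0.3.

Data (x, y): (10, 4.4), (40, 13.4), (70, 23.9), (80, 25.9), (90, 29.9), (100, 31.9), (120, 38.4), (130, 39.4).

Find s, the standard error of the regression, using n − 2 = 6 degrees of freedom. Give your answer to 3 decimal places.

x=10: ŷ = 1.9 + 0.3·10 = 4.9; e = 4.4 − 4.9 = -0.5
x=40: ŷ = 1.9 + 0.3·40 = 13.9; e = 13.4 − 13.9 = -0.5
x=70: ŷ = 1.9 + 0.3·70 = 22.9; e = 23.9 − 22.9 = 1
x=80: ŷ = 1.9 + 0.3·80 = 25.9; e = 25.9 − 25.9 = 0
x=90: ŷ = 1.9 + 0.3·90 = 28.9; e = 29.9 − 28.9 = 1
x=100: ŷ = 1.9 + 0.3·100 = 31.9; e = 31.9 − 31.9 = 0
x=120: ŷ = 1.9 + 0.3·120 = 37.9; e = 38.4 − 37.9 = 0.5
x=130: ŷ = 1.9 + 0.3·130 = 40.9; e = 39.4 − 40.9 = -1.5
SSE = 0.25 + 0.25 + 1 + 0 + 1 + 0 + 0.25 + 2.25 = 5
s = √(5/6) = √0.833333 ≈ 0.913

s = 0.913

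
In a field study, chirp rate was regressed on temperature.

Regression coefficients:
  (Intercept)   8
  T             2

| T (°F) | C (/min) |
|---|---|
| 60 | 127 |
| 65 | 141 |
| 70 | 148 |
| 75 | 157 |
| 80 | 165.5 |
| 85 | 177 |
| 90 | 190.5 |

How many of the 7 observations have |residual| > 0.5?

6

T=60: Ĉ = 8 + 2·60 = 128; e = 127 − 128 = -1
T=65: Ĉ = 8 + 2·65 = 138; e = 141 − 138 = 3
T=70: Ĉ = 8 + 2·70 = 148; e = 148 − 148 = 0
T=75: Ĉ = 8 + 2·75 = 158; e = 157 − 158 = -1
T=80: Ĉ = 8 + 2·80 = 168; e = 165.5 − 168 = -2.5
T=85: Ĉ = 8 + 2·85 = 178; e = 177 − 178 = -1
T=90: Ĉ = 8 + 2·90 = 188; e = 190.5 − 188 = 2.5
|e| > 0.5: T=60 (|e|=1), T=65 (|e|=3), T=75 (|e|=1), T=80 (|e|=2.5), T=85 (|e|=1), T=90 (|e|=2.5) → 6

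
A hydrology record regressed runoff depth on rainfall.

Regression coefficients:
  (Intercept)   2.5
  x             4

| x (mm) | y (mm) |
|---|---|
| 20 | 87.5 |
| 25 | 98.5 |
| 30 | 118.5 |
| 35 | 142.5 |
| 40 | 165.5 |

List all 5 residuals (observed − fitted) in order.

5, -4, -4, 0, 3

x=20: ŷ = 2.5 + 4·20 = 82.5; e = 87.5 − 82.5 = 5
x=25: ŷ = 2.5 + 4·25 = 102.5; e = 98.5 − 102.5 = -4
x=30: ŷ = 2.5 + 4·30 = 122.5; e = 118.5 − 122.5 = -4
x=35: ŷ = 2.5 + 4·35 = 142.5; e = 142.5 − 142.5 = 0
x=40: ŷ = 2.5 + 4·40 = 162.5; e = 165.5 − 162.5 = 3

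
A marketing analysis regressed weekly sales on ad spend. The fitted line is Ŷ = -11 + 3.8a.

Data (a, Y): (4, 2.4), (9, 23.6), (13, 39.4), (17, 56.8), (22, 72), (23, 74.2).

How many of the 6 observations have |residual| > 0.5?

5

a=4: Ŷ = -11 + 3.8·4 = 4.2; e = 2.4 − 4.2 = -1.8
a=9: Ŷ = -11 + 3.8·9 = 23.2; e = 23.6 − 23.2 = 0.4
a=13: Ŷ = -11 + 3.8·13 = 38.4; e = 39.4 − 38.4 = 1
a=17: Ŷ = -11 + 3.8·17 = 53.6; e = 56.8 − 53.6 = 3.2
a=22: Ŷ = -11 + 3.8·22 = 72.6; e = 72 − 72.6 = -0.6
a=23: Ŷ = -11 + 3.8·23 = 76.4; e = 74.2 − 76.4 = -2.2
|e| > 0.5: a=4 (|e|=1.8), a=13 (|e|=1), a=17 (|e|=3.2), a=22 (|e|=0.6), a=23 (|e|=2.2) → 5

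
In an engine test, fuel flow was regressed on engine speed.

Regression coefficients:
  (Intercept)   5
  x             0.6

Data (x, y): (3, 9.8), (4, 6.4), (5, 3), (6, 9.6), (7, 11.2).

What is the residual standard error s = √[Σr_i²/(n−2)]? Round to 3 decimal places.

x=3: ŷ = 5 + 0.6·3 = 6.8; r = 9.8 − 6.8 = 3
x=4: ŷ = 5 + 0.6·4 = 7.4; r = 6.4 − 7.4 = -1
x=5: ŷ = 5 + 0.6·5 = 8; r = 3 − 8 = -5
x=6: ŷ = 5 + 0.6·6 = 8.6; r = 9.6 − 8.6 = 1
x=7: ŷ = 5 + 0.6·7 = 9.2; r = 11.2 − 9.2 = 2
SSE = 9 + 1 + 25 + 1 + 4 = 40
s = √(40/3) = √13.3333 ≈ 3.651

s = 3.651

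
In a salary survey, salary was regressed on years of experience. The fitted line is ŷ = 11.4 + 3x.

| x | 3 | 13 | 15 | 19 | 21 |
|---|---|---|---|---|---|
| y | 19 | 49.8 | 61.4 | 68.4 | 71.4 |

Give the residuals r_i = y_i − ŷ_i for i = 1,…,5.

-1.4, -0.6, 5, 0, -3

x=3: ŷ = 11.4 + 3·3 = 20.4; r = 19 − 20.4 = -1.4
x=13: ŷ = 11.4 + 3·13 = 50.4; r = 49.8 − 50.4 = -0.6
x=15: ŷ = 11.4 + 3·15 = 56.4; r = 61.4 − 56.4 = 5
x=19: ŷ = 11.4 + 3·19 = 68.4; r = 68.4 − 68.4 = 0
x=21: ŷ = 11.4 + 3·21 = 74.4; r = 71.4 − 74.4 = -3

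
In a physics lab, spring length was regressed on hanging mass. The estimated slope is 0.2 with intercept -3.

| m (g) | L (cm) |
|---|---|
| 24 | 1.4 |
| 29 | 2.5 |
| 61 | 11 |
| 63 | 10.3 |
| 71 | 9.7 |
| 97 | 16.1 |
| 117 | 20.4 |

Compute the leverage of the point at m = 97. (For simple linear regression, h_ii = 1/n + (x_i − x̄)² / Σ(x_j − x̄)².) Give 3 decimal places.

h = 0.285

m̄ = (24 + 29 + 61 + 63 + 71 + 97 + 117)/7 = 66
Σ(m − m̄)² = 1764 + 1369 + 25 + 9 + 25 + 961 + 2601 = 6754
h = 1/7 + (31)²/6754 = 0.142857 + 0.142286 = 0.285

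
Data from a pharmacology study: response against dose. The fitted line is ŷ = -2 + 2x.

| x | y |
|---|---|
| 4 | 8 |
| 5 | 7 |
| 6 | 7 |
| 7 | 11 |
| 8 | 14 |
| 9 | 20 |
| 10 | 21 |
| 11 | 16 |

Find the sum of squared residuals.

SSE = 56

x=4: ŷ = -2 + 2·4 = 6; r = 8 − 6 = 2
x=5: ŷ = -2 + 2·5 = 8; r = 7 − 8 = -1
x=6: ŷ = -2 + 2·6 = 10; r = 7 − 10 = -3
x=7: ŷ = -2 + 2·7 = 12; r = 11 − 12 = -1
x=8: ŷ = -2 + 2·8 = 14; r = 14 − 14 = 0
x=9: ŷ = -2 + 2·9 = 16; r = 20 − 16 = 4
x=10: ŷ = -2 + 2·10 = 18; r = 21 − 18 = 3
x=11: ŷ = -2 + 2·11 = 20; r = 16 − 20 = -4
SSE = 4 + 1 + 9 + 1 + 0 + 16 + 9 + 16 = 56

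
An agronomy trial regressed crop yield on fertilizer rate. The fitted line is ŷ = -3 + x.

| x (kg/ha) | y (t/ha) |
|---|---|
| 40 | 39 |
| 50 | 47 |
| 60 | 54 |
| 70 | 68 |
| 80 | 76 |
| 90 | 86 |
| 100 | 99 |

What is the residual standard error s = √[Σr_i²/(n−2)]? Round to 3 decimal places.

x=40: ŷ = -3 + 40 = 37; r = 39 − 37 = 2
x=50: ŷ = -3 + 50 = 47; r = 47 − 47 = 0
x=60: ŷ = -3 + 60 = 57; r = 54 − 57 = -3
x=70: ŷ = -3 + 70 = 67; r = 68 − 67 = 1
x=80: ŷ = -3 + 80 = 77; r = 76 − 77 = -1
x=90: ŷ = -3 + 90 = 87; r = 86 − 87 = -1
x=100: ŷ = -3 + 100 = 97; r = 99 − 97 = 2
SSE = 4 + 0 + 9 + 1 + 1 + 1 + 4 = 20
s = √(20/5) = √4 ≈ 2.000

s = 2.000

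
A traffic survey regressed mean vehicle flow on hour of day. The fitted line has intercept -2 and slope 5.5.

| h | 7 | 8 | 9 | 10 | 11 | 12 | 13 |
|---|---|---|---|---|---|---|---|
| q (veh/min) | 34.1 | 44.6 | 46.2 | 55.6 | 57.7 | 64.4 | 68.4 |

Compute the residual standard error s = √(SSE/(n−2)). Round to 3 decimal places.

h=7: ŷ = -2 + 5.5·7 = 36.5; r = 34.1 − 36.5 = -2.4
h=8: ŷ = -2 + 5.5·8 = 42; r = 44.6 − 42 = 2.6
h=9: ŷ = -2 + 5.5·9 = 47.5; r = 46.2 − 47.5 = -1.3
h=10: ŷ = -2 + 5.5·10 = 53; r = 55.6 − 53 = 2.6
h=11: ŷ = -2 + 5.5·11 = 58.5; r = 57.7 − 58.5 = -0.8
h=12: ŷ = -2 + 5.5·12 = 64; r = 64.4 − 64 = 0.4
h=13: ŷ = -2 + 5.5·13 = 69.5; r = 68.4 − 69.5 = -1.1
SSE = 5.76 + 6.76 + 1.69 + 6.76 + 0.64 + 0.16 + 1.21 = 22.98
s = √(22.98/5) = √4.596 ≈ 2.144

s = 2.144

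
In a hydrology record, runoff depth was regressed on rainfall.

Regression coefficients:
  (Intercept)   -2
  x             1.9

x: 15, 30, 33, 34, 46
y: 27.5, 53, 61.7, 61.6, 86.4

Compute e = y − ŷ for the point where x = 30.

e = -2

ŷ = -2 + 1.9·30 = 55
e = 53 − 55 = -2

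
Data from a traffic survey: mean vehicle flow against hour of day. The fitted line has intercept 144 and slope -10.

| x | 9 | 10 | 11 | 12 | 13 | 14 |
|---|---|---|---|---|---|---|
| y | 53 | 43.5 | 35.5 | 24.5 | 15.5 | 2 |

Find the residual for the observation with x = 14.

ŷ = 144 − 10·14 = 4
e = 2 − 4 = -2

e = -2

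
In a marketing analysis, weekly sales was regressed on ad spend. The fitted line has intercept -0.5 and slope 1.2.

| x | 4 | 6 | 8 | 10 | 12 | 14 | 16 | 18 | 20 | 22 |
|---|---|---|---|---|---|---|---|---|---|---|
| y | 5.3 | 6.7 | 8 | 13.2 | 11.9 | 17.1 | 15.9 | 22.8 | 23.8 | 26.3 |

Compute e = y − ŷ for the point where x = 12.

ŷ = -0.5 + 1.2·12 = 13.9
e = 11.9 − 13.9 = -2

e = -2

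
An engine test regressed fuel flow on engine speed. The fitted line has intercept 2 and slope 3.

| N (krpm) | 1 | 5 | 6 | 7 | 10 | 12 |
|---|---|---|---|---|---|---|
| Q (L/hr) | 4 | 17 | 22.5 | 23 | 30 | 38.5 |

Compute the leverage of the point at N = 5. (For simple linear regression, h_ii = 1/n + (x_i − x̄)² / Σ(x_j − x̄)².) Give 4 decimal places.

N̄ = (1 + 5 + 6 + 7 + 10 + 12)/6 = 6.83333
Σ(N − N̄)² = 34.0278 + 3.36111 + 0.694444 + 0.0277778 + 10.0278 + 26.6944 = 74.8333
h = 1/6 + (-1.83333)²/74.8333 = 0.166667 + 0.0449146 = 0.2116

h = 0.2116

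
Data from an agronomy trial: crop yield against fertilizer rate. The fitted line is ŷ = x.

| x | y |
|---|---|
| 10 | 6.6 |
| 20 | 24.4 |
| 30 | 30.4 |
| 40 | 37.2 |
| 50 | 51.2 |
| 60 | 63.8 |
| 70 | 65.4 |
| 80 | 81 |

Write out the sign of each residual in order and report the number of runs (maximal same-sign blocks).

6 runs

x=10: ŷ = 10 = 10; r = 6.6 − 10 = -3.4
x=20: ŷ = 20 = 20; r = 24.4 − 20 = 4.4
x=30: ŷ = 30 = 30; r = 30.4 − 30 = 0.4
x=40: ŷ = 40 = 40; r = 37.2 − 40 = -2.8
x=50: ŷ = 50 = 50; r = 51.2 − 50 = 1.2
x=60: ŷ = 60 = 60; r = 63.8 − 60 = 3.8
x=70: ŷ = 70 = 70; r = 65.4 − 70 = -4.6
x=80: ŷ = 80 = 80; r = 81 − 80 = 1
Signs: − + + − + + − +
Runs: −×1, +×2, −×1, +×2, −×1, +×1 → 6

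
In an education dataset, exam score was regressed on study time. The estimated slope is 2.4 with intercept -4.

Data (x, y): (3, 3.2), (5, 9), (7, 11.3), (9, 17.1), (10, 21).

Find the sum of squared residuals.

SSE = 4.5

x=3: ŷ = -4 + 2.4·3 = 3.2; r = 3.2 − 3.2 = 0
x=5: ŷ = -4 + 2.4·5 = 8; r = 9 − 8 = 1
x=7: ŷ = -4 + 2.4·7 = 12.8; r = 11.3 − 12.8 = -1.5
x=9: ŷ = -4 + 2.4·9 = 17.6; r = 17.1 − 17.6 = -0.5
x=10: ŷ = -4 + 2.4·10 = 20; r = 21 − 20 = 1
SSE = 0 + 1 + 2.25 + 0.25 + 1 = 4.5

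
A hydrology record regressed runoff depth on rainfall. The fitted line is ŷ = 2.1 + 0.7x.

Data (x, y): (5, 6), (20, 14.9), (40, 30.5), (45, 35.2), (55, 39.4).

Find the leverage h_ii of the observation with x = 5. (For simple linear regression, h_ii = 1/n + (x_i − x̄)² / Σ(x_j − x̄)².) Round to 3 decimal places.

x̄ = (5 + 20 + 40 + 45 + 55)/5 = 33
Σ(x − x̄)² = 784 + 169 + 49 + 144 + 484 = 1630
h = 1/5 + (-28)²/1630 = 0.2 + 0.480982 = 0.681

h = 0.681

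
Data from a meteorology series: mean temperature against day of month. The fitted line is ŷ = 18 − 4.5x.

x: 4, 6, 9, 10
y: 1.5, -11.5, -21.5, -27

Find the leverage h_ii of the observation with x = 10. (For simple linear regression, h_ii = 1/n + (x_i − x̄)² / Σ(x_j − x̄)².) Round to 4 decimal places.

x̄ = (4 + 6 + 9 + 10)/4 = 7.25
Σ(x − x̄)² = 10.5625 + 1.5625 + 3.0625 + 7.5625 = 22.75
h = 1/4 + (2.75)²/22.75 = 0.25 + 0.332418 = 0.5824

h = 0.5824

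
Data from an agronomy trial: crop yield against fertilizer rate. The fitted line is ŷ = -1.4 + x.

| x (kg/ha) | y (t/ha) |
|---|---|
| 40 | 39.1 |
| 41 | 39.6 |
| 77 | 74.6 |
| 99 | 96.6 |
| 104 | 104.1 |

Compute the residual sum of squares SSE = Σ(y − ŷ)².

x=40: ŷ = -1.4 + 40 = 38.6; e = 39.1 − 38.6 = 0.5
x=41: ŷ = -1.4 + 41 = 39.6; e = 39.6 − 39.6 = 0
x=77: ŷ = -1.4 + 77 = 75.6; e = 74.6 − 75.6 = -1
x=99: ŷ = -1.4 + 99 = 97.6; e = 96.6 − 97.6 = -1
x=104: ŷ = -1.4 + 104 = 102.6; e = 104.1 − 102.6 = 1.5
SSE = 0.25 + 0 + 1 + 1 + 2.25 = 4.5

SSE = 4.5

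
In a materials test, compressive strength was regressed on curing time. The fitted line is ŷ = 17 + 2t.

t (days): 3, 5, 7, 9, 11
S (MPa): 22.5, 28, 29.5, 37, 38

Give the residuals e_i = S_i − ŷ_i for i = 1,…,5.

-0.5, 1, -1.5, 2, -1

t=3: ŷ = 17 + 2·3 = 23; e = 22.5 − 23 = -0.5
t=5: ŷ = 17 + 2·5 = 27; e = 28 − 27 = 1
t=7: ŷ = 17 + 2·7 = 31; e = 29.5 − 31 = -1.5
t=9: ŷ = 17 + 2·9 = 35; e = 37 − 35 = 2
t=11: ŷ = 17 + 2·11 = 39; e = 38 − 39 = -1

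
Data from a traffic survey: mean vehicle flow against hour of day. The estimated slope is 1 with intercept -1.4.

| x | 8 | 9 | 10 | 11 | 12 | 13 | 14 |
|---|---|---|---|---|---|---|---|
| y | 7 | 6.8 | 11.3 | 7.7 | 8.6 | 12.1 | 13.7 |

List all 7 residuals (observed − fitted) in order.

x=8: ŷ = -1.4 + 8 = 6.6; e = 7 − 6.6 = 0.4
x=9: ŷ = -1.4 + 9 = 7.6; e = 6.8 − 7.6 = -0.8
x=10: ŷ = -1.4 + 10 = 8.6; e = 11.3 − 8.6 = 2.7
x=11: ŷ = -1.4 + 11 = 9.6; e = 7.7 − 9.6 = -1.9
x=12: ŷ = -1.4 + 12 = 10.6; e = 8.6 − 10.6 = -2
x=13: ŷ = -1.4 + 13 = 11.6; e = 12.1 − 11.6 = 0.5
x=14: ŷ = -1.4 + 14 = 12.6; e = 13.7 − 12.6 = 1.1

0.4, -0.8, 2.7, -1.9, -2, 0.5, 1.1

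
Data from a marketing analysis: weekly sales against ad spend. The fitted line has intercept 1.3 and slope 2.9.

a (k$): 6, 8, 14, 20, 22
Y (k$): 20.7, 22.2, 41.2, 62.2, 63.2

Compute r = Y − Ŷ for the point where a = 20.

Ŷ = 1.3 + 2.9·20 = 59.3
r = 62.2 − 59.3 = 2.9

r = 2.9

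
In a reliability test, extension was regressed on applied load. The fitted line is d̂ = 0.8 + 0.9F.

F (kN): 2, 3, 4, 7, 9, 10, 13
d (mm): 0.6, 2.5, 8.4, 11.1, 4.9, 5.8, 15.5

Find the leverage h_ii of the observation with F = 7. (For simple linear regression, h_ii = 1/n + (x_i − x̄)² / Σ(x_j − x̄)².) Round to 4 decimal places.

F̄ = (2 + 3 + 4 + 7 + 9 + 10 + 13)/7 = 6.85714
Σ(F − F̄)² = 23.5918 + 14.8776 + 8.16327 + 0.0204082 + 4.59184 + 9.87755 + 37.7347 = 98.8571
h = 1/7 + (0.142857)²/98.8571 = 0.142857 + 0.000206441 = 0.1431

h = 0.1431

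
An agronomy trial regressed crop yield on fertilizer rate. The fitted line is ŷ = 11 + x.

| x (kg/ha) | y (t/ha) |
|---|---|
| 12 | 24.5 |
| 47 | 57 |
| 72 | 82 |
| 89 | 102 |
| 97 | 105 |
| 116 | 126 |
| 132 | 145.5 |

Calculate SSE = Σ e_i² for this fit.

x=12: ŷ = 11 + 12 = 23; e = 24.5 − 23 = 1.5
x=47: ŷ = 11 + 47 = 58; e = 57 − 58 = -1
x=72: ŷ = 11 + 72 = 83; e = 82 − 83 = -1
x=89: ŷ = 11 + 89 = 100; e = 102 − 100 = 2
x=97: ŷ = 11 + 97 = 108; e = 105 − 108 = -3
x=116: ŷ = 11 + 116 = 127; e = 126 − 127 = -1
x=132: ŷ = 11 + 132 = 143; e = 145.5 − 143 = 2.5
SSE = 2.25 + 1 + 1 + 4 + 9 + 1 + 6.25 = 24.5

SSE = 24.5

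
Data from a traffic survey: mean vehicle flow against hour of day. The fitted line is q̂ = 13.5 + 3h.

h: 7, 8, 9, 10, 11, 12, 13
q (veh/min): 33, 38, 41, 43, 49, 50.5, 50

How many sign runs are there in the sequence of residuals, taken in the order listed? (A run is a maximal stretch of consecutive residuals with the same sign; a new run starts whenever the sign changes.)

5 runs

h=7: q̂ = 13.5 + 3·7 = 34.5; e = 33 − 34.5 = -1.5
h=8: q̂ = 13.5 + 3·8 = 37.5; e = 38 − 37.5 = 0.5
h=9: q̂ = 13.5 + 3·9 = 40.5; e = 41 − 40.5 = 0.5
h=10: q̂ = 13.5 + 3·10 = 43.5; e = 43 − 43.5 = -0.5
h=11: q̂ = 13.5 + 3·11 = 46.5; e = 49 − 46.5 = 2.5
h=12: q̂ = 13.5 + 3·12 = 49.5; e = 50.5 − 49.5 = 1
h=13: q̂ = 13.5 + 3·13 = 52.5; e = 50 − 52.5 = -2.5
Signs: − + + − + + −
Runs: −×1, +×2, −×1, +×2, −×1 → 5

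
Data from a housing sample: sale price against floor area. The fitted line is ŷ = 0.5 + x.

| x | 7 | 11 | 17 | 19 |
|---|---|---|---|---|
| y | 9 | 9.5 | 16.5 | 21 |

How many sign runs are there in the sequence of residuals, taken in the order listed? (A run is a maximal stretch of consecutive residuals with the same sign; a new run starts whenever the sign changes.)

3 runs

x=7: ŷ = 0.5 + 7 = 7.5; e = 9 − 7.5 = 1.5
x=11: ŷ = 0.5 + 11 = 11.5; e = 9.5 − 11.5 = -2
x=17: ŷ = 0.5 + 17 = 17.5; e = 16.5 − 17.5 = -1
x=19: ŷ = 0.5 + 19 = 19.5; e = 21 − 19.5 = 1.5
Signs: + − − +
Runs: +×1, −×2, +×1 → 3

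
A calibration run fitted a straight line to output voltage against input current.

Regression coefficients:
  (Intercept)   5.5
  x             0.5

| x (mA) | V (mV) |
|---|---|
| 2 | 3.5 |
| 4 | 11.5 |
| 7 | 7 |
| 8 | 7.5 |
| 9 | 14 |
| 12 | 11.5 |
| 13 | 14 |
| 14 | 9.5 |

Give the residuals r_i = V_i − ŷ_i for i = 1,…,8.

x=2: ŷ = 5.5 + 0.5·2 = 6.5; r = 3.5 − 6.5 = -3
x=4: ŷ = 5.5 + 0.5·4 = 7.5; r = 11.5 − 7.5 = 4
x=7: ŷ = 5.5 + 0.5·7 = 9; r = 7 − 9 = -2
x=8: ŷ = 5.5 + 0.5·8 = 9.5; r = 7.5 − 9.5 = -2
x=9: ŷ = 5.5 + 0.5·9 = 10; r = 14 − 10 = 4
x=12: ŷ = 5.5 + 0.5·12 = 11.5; r = 11.5 − 11.5 = 0
x=13: ŷ = 5.5 + 0.5·13 = 12; r = 14 − 12 = 2
x=14: ŷ = 5.5 + 0.5·14 = 12.5; r = 9.5 − 12.5 = -3

-3, 4, -2, -2, 4, 0, 2, -3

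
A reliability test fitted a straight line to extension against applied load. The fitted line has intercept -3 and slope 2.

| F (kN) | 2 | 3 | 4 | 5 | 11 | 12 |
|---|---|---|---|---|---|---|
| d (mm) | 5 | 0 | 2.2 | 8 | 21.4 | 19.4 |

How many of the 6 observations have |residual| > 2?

F=2: ŷ = -3 + 2·2 = 1; e = 5 − 1 = 4
F=3: ŷ = -3 + 2·3 = 3; e = 0 − 3 = -3
F=4: ŷ = -3 + 2·4 = 5; e = 2.2 − 5 = -2.8
F=5: ŷ = -3 + 2·5 = 7; e = 8 − 7 = 1
F=11: ŷ = -3 + 2·11 = 19; e = 21.4 − 19 = 2.4
F=12: ŷ = -3 + 2·12 = 21; e = 19.4 − 21 = -1.6
|e| > 2: F=2 (|e|=4), F=3 (|e|=3), F=4 (|e|=2.8), F=11 (|e|=2.4) → 4

4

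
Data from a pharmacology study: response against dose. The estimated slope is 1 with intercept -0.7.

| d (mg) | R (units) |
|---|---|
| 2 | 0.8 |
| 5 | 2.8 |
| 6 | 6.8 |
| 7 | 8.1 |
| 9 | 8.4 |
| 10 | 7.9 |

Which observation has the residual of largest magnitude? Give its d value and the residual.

d=2: R̂ = -0.7 + 2 = 1.3; e = 0.8 − 1.3 = -0.5
d=5: R̂ = -0.7 + 5 = 4.3; e = 2.8 − 4.3 = -1.5
d=6: R̂ = -0.7 + 6 = 5.3; e = 6.8 − 5.3 = 1.5
d=7: R̂ = -0.7 + 7 = 6.3; e = 8.1 − 6.3 = 1.8
d=9: R̂ = -0.7 + 9 = 8.3; e = 8.4 − 8.3 = 0.1
d=10: R̂ = -0.7 + 10 = 9.3; e = 7.9 − 9.3 = -1.4
Largest |e| is 1.8 at d = 7, residual 1.8.

d = 7, e = 1.8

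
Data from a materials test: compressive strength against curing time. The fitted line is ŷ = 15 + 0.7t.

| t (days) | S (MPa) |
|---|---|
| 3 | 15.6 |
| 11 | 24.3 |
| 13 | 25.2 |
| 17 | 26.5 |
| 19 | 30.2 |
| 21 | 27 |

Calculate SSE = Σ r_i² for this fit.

t=3: ŷ = 15 + 0.7·3 = 17.1; r = 15.6 − 17.1 = -1.5
t=11: ŷ = 15 + 0.7·11 = 22.7; r = 24.3 − 22.7 = 1.6
t=13: ŷ = 15 + 0.7·13 = 24.1; r = 25.2 − 24.1 = 1.1
t=17: ŷ = 15 + 0.7·17 = 26.9; r = 26.5 − 26.9 = -0.4
t=19: ŷ = 15 + 0.7·19 = 28.3; r = 30.2 − 28.3 = 1.9
t=21: ŷ = 15 + 0.7·21 = 29.7; r = 27 − 29.7 = -2.7
SSE = 2.25 + 2.56 + 1.21 + 0.16 + 3.61 + 7.29 = 17.08

SSE = 17.08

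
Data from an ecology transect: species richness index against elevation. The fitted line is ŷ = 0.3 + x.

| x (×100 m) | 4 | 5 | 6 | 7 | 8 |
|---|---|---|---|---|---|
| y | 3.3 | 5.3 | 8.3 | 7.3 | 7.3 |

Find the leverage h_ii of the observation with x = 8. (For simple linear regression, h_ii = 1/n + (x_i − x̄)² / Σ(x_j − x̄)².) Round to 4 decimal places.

x̄ = (4 + 5 + 6 + 7 + 8)/5 = 6
Σ(x − x̄)² = 4 + 1 + 0 + 1 + 4 = 10
h = 1/5 + (2)²/10 = 0.2 + 0.4 = 0.6000

h = 0.6000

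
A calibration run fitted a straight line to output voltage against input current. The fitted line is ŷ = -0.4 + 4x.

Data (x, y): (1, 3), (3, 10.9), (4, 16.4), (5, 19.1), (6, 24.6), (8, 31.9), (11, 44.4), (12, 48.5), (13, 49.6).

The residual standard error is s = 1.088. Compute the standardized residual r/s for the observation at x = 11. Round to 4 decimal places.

0.7353

ŷ = -0.4 + 4·11 = 43.6
r = 44.4 − 43.6 = 0.8
r/s = 0.8 / 1.088 = 0.7353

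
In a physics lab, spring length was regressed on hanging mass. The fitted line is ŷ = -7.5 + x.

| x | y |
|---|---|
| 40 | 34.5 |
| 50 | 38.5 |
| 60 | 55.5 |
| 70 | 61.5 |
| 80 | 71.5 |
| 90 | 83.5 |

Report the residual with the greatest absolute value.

e = -4

x=40: ŷ = -7.5 + 40 = 32.5; e = 34.5 − 32.5 = 2
x=50: ŷ = -7.5 + 50 = 42.5; e = 38.5 − 42.5 = -4
x=60: ŷ = -7.5 + 60 = 52.5; e = 55.5 − 52.5 = 3
x=70: ŷ = -7.5 + 70 = 62.5; e = 61.5 − 62.5 = -1
x=80: ŷ = -7.5 + 80 = 72.5; e = 71.5 − 72.5 = -1
x=90: ŷ = -7.5 + 90 = 82.5; e = 83.5 − 82.5 = 1
Largest |e| is 4 at x = 50, residual -4.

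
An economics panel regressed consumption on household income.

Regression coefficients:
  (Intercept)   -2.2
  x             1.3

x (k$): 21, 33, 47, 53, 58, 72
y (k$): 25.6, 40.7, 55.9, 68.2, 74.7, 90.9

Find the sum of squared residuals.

SSE = 14

x=21: ŷ = -2.2 + 1.3·21 = 25.1; r = 25.6 − 25.1 = 0.5
x=33: ŷ = -2.2 + 1.3·33 = 40.7; r = 40.7 − 40.7 = 0
x=47: ŷ = -2.2 + 1.3·47 = 58.9; r = 55.9 − 58.9 = -3
x=53: ŷ = -2.2 + 1.3·53 = 66.7; r = 68.2 − 66.7 = 1.5
x=58: ŷ = -2.2 + 1.3·58 = 73.2; r = 74.7 − 73.2 = 1.5
x=72: ŷ = -2.2 + 1.3·72 = 91.4; r = 90.9 − 91.4 = -0.5
SSE = 0.25 + 0 + 9 + 2.25 + 2.25 + 0.25 = 14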